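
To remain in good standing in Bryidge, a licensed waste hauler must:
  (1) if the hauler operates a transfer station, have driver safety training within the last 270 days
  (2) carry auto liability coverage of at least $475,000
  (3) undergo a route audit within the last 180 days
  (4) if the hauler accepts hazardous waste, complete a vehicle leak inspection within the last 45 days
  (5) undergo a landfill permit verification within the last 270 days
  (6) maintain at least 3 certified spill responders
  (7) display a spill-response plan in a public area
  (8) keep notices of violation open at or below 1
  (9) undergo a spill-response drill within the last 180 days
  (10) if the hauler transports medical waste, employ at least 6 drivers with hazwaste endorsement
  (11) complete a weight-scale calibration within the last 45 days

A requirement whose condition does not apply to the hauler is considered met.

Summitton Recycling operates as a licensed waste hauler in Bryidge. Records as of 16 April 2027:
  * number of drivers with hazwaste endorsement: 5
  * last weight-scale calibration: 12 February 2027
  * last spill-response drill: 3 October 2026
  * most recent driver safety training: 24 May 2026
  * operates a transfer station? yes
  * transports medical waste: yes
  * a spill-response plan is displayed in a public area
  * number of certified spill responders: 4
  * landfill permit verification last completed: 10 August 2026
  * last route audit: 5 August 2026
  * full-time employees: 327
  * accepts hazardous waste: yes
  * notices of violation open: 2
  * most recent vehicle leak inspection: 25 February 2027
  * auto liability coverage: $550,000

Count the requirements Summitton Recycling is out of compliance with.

7

1. condition 'operates a transfer station' holds; driver safety training 327 days ago vs limit 270 → not met
2. auto liability coverage $550,000 ≥ $475,000 → met
3. route audit 254 days ago vs limit 180 → not met
4. condition 'accepts hazardous waste' holds; vehicle leak inspection 50 days ago vs limit 45 → not met
5. landfill permit verification 249 days ago vs limit 270 → met
6. certified spill responders 4 ≥ 3 → met
7. spill-response plan present → met
8. notices of violation open 2 > 1 → not met
9. spill-response drill 195 days ago vs limit 180 → not met
10. condition 'transports medical waste' holds; drivers with hazwaste endorsement 5 < 6 → not met
11. weight-scale calibration 63 days ago vs limit 45 → not met
Not met: 7 of 11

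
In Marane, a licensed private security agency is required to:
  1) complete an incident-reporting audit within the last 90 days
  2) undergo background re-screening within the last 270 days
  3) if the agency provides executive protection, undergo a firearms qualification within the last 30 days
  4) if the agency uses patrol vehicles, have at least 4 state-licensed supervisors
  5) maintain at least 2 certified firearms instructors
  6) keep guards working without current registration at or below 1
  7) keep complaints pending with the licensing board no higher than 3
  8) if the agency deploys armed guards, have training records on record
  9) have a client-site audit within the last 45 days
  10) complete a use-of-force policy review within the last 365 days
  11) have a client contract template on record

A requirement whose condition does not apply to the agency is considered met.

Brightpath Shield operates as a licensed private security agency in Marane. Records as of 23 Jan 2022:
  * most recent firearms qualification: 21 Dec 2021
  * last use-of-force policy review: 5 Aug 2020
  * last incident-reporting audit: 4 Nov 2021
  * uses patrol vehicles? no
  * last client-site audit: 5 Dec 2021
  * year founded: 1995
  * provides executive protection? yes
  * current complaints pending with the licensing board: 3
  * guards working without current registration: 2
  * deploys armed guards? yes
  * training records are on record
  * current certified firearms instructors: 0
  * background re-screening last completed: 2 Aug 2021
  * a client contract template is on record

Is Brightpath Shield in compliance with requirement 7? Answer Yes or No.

7. complaints pending with the licensing board 3 ≤ 3 → met

Yes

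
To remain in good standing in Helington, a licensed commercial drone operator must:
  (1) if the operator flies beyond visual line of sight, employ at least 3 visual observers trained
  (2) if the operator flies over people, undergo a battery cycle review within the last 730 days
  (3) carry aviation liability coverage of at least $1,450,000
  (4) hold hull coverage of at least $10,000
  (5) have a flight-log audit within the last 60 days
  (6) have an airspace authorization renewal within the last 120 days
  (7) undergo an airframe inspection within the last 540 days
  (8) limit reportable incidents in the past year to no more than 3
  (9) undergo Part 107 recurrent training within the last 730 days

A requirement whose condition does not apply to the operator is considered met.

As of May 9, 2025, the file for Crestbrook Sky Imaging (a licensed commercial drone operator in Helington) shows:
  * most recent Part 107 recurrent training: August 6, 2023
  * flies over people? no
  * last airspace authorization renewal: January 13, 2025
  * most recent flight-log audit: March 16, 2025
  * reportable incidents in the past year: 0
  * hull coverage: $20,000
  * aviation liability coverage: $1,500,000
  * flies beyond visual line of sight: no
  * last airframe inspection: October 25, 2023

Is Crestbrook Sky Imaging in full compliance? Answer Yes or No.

No

1. condition 'flies beyond visual line of sight' does not hold → requirement n/a → met
2. condition 'flies over people' does not hold → requirement n/a → met
3. aviation liability coverage $1,500,000 ≥ $1,450,000 → met
4. hull coverage $20,000 ≥ $10,000 → met
5. flight-log audit 54 days ago vs limit 60 → met
6. airspace authorization renewal 116 days ago vs limit 120 → met
7. airframe inspection 562 days ago vs limit 540 → not met
8. reportable incidents in the past year 0 ≤ 3 → met
9. Part 107 recurrent training 642 days ago vs limit 730 → met
Not met: 7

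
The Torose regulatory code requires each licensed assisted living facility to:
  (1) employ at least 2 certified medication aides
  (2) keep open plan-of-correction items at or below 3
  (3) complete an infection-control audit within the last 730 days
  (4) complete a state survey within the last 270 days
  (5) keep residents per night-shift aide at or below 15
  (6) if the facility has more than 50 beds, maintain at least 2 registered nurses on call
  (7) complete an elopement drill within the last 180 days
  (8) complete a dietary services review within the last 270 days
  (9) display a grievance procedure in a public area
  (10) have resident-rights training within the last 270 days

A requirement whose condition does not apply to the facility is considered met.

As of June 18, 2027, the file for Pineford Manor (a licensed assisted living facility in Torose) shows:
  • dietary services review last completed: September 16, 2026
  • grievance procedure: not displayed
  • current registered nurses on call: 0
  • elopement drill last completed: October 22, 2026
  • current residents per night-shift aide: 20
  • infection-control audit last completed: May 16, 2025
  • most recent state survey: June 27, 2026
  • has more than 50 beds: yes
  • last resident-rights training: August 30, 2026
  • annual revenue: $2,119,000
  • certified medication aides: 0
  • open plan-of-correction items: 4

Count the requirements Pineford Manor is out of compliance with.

10

1. certified medication aides 0 < 2 → not met
2. open plan-of-correction items 4 > 3 → not met
3. infection-control audit 763 days ago vs limit 730 → not met
4. state survey 356 days ago vs limit 270 → not met
5. residents per night-shift aide 20 > 15 → not met
6. condition 'has more than 50 beds' holds; registered nurses on call 0 < 2 → not met
7. elopement drill 239 days ago vs limit 180 → not met
8. dietary services review 275 days ago vs limit 270 → not met
9. grievance procedure absent → not met
10. resident-rights training 292 days ago vs limit 270 → not met
Not met: 10 of 10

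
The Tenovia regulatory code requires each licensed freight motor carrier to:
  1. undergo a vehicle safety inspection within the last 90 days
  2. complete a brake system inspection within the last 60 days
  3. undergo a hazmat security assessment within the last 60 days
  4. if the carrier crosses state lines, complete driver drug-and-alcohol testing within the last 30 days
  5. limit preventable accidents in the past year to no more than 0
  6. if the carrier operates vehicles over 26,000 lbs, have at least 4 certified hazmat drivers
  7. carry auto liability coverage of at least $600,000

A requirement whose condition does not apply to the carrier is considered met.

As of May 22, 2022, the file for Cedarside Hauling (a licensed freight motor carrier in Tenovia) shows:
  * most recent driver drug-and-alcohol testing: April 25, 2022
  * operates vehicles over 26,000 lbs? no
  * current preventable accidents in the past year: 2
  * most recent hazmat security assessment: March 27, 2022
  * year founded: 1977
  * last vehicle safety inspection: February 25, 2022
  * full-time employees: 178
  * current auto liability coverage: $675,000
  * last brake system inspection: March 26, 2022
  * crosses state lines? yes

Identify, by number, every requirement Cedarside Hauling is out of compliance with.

1. vehicle safety inspection 86 days ago vs limit 90 → met
2. brake system inspection 57 days ago vs limit 60 → met
3. hazmat security assessment 56 days ago vs limit 60 → met
4. condition 'crosses state lines' holds; driver drug-and-alcohol testing 27 days ago vs limit 30 → met
5. preventable accidents in the past year 2 > 0 → not met
6. condition 'operates vehicles over 26,000 lbs' does not hold → requirement n/a → met
7. auto liability coverage $675,000 ≥ $600,000 → met
Not met: 5

5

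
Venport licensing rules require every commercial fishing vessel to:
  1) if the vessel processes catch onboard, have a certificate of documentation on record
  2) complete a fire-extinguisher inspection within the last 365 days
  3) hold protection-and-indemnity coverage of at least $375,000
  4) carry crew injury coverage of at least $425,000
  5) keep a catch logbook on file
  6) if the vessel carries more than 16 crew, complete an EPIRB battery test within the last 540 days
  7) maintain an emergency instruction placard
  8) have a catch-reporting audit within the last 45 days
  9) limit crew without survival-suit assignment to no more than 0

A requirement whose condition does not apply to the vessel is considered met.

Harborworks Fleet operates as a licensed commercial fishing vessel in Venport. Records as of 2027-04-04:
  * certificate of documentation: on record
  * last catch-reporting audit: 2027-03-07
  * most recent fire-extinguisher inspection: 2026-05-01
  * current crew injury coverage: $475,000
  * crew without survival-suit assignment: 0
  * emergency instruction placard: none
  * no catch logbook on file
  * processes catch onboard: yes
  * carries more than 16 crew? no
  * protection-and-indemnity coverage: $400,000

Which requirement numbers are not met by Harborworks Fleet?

1. condition 'processes catch onboard' holds; certificate of documentation present → met
2. fire-extinguisher inspection 338 days ago vs limit 365 → met
3. protection-and-indemnity coverage $400,000 ≥ $375,000 → met
4. crew injury coverage $475,000 ≥ $425,000 → met
5. catch logbook absent → not met
6. condition 'carries more than 16 crew' does not hold → requirement n/a → met
7. emergency instruction placard absent → not met
8. catch-reporting audit 28 days ago vs limit 45 → met
9. crew without survival-suit assignment 0 ≤ 0 → met
Not met: 5, 7

5, 7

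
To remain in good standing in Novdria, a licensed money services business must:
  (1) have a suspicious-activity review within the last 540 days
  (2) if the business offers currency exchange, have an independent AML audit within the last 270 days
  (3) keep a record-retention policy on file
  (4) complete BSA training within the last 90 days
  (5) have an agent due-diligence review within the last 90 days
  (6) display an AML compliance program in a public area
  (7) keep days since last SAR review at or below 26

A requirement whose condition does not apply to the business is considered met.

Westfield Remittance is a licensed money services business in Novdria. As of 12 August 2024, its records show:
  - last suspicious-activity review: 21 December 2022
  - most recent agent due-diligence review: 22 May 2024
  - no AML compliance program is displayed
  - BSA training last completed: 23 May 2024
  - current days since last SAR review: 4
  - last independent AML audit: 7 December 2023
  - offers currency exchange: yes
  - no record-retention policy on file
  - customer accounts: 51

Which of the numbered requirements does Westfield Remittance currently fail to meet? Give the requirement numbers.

1. suspicious-activity review 600 days ago vs limit 540 → not met
2. condition 'offers currency exchange' holds; independent AML audit 249 days ago vs limit 270 → met
3. record-retention policy absent → not met
4. BSA training 81 days ago vs limit 90 → met
5. agent due-diligence review 82 days ago vs limit 90 → met
6. AML compliance program absent → not met
7. days since last SAR review 4 ≤ 26 → met
Not met: 1, 3, 6

1, 3, 6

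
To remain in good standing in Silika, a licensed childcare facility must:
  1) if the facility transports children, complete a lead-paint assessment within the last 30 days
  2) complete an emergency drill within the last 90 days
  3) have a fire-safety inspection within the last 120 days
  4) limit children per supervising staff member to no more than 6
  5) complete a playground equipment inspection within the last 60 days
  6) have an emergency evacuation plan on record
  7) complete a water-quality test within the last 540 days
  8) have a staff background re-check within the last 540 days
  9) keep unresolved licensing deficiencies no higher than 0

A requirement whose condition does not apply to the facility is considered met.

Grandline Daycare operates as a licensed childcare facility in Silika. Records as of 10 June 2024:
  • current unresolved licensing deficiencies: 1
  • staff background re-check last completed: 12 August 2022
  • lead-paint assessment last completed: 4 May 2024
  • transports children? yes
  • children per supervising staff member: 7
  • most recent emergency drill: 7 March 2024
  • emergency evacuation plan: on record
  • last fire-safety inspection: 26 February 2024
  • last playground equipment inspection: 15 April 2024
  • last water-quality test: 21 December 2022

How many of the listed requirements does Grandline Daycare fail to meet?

5

1. condition 'transports children' holds; lead-paint assessment 37 days ago vs limit 30 → not met
2. emergency drill 95 days ago vs limit 90 → not met
3. fire-safety inspection 105 days ago vs limit 120 → met
4. children per supervising staff member 7 > 6 → not met
5. playground equipment inspection 56 days ago vs limit 60 → met
6. emergency evacuation plan present → met
7. water-quality test 537 days ago vs limit 540 → met
8. staff background re-check 668 days ago vs limit 540 → not met
9. unresolved licensing deficiencies 1 > 0 → not met
Not met: 5 of 9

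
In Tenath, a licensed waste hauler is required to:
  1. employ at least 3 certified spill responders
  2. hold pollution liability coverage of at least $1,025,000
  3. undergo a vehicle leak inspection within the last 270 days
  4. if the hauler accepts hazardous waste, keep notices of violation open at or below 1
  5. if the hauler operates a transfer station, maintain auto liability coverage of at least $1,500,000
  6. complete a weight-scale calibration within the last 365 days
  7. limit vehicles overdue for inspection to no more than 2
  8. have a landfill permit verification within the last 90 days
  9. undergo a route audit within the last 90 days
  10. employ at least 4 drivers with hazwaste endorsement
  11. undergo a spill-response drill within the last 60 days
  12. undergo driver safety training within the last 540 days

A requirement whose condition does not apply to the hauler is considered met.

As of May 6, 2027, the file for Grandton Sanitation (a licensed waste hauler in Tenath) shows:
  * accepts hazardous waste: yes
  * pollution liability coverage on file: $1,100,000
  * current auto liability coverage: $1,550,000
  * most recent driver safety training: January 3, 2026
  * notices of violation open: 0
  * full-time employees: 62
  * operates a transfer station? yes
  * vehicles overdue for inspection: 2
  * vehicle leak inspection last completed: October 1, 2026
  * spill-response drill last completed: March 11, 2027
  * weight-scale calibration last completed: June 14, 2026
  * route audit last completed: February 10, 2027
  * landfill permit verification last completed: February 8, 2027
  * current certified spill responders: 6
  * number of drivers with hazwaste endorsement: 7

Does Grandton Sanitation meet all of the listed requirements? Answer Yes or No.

Yes

1. certified spill responders 6 ≥ 3 → met
2. pollution liability coverage $1,100,000 ≥ $1,025,000 → met
3. vehicle leak inspection 217 days ago vs limit 270 → met
4. condition 'accepts hazardous waste' holds; notices of violation open 0 ≤ 1 → met
5. condition 'operates a transfer station' holds; auto liability coverage $1,550,000 ≥ $1,500,000 → met
6. weight-scale calibration 326 days ago vs limit 365 → met
7. vehicles overdue for inspection 2 ≤ 2 → met
8. landfill permit verification 87 days ago vs limit 90 → met
9. route audit 85 days ago vs limit 90 → met
10. drivers with hazwaste endorsement 7 ≥ 4 → met
11. spill-response drill 56 days ago vs limit 60 → met
12. driver safety training 488 days ago vs limit 540 → met
All met.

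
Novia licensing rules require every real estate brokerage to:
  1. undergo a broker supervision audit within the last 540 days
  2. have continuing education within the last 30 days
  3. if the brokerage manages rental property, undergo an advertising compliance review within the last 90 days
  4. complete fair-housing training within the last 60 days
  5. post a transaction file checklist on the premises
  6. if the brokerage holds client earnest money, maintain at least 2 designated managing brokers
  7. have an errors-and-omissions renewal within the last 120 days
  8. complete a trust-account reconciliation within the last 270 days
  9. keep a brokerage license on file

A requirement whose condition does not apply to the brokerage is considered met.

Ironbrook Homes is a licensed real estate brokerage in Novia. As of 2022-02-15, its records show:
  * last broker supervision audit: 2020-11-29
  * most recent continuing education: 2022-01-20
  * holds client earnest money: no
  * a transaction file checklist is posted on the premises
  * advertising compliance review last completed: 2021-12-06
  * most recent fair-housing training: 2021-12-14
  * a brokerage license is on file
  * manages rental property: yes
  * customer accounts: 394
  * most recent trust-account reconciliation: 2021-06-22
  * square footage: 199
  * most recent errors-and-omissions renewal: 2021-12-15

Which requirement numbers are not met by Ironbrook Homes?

4

1. broker supervision audit 443 days ago vs limit 540 → met
2. continuing education 26 days ago vs limit 30 → met
3. condition 'manages rental property' holds; advertising compliance review 71 days ago vs limit 90 → met
4. fair-housing training 63 days ago vs limit 60 → not met
5. transaction file checklist present → met
6. condition 'holds client earnest money' does not hold → requirement n/a → met
7. errors-and-omissions renewal 62 days ago vs limit 120 → met
8. trust-account reconciliation 238 days ago vs limit 270 → met
9. brokerage license present → met
Not met: 4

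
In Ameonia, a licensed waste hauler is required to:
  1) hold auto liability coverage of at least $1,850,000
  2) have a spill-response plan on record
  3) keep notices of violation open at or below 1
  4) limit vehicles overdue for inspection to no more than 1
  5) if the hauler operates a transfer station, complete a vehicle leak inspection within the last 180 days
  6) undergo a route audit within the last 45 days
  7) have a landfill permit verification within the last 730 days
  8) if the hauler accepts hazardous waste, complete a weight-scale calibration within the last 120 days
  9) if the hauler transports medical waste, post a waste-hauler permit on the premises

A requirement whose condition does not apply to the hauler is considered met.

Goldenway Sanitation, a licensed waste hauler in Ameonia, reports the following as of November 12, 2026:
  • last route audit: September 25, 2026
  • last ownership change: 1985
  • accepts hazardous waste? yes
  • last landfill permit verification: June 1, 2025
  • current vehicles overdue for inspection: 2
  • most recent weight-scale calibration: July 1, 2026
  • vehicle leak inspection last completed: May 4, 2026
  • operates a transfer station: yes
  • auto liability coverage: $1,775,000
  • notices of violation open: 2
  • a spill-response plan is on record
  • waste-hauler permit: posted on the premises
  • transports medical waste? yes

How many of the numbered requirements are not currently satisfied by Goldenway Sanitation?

1. auto liability coverage $1,775,000 < $1,850,000 → not met
2. spill-response plan present → met
3. notices of violation open 2 > 1 → not met
4. vehicles overdue for inspection 2 > 1 → not met
5. condition 'operates a transfer station' holds; vehicle leak inspection 192 days ago vs limit 180 → not met
6. route audit 48 days ago vs limit 45 → not met
7. landfill permit verification 529 days ago vs limit 730 → met
8. condition 'accepts hazardous waste' holds; weight-scale calibration 134 days ago vs limit 120 → not met
9. condition 'transports medical waste' holds; waste-hauler permit present → met
Not met: 6 of 9

6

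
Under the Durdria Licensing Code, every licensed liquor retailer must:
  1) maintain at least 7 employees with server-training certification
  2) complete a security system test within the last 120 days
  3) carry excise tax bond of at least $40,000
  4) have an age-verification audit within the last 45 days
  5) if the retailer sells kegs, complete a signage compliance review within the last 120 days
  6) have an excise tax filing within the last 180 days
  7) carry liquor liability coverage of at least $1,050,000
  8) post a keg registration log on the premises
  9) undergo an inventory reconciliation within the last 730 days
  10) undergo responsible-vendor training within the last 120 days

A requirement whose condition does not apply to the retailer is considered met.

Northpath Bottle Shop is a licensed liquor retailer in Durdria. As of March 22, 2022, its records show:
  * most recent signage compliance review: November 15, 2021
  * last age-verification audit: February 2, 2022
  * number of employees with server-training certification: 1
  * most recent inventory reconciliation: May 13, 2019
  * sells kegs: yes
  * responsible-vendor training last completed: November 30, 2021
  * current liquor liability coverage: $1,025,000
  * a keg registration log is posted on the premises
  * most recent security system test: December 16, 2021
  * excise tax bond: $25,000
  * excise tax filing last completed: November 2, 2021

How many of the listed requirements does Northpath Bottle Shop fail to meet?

6

1. employees with server-training certification 1 < 7 → not met
2. security system test 96 days ago vs limit 120 → met
3. excise tax bond $25,000 < $40,000 → not met
4. age-verification audit 48 days ago vs limit 45 → not met
5. condition 'sells kegs' holds; signage compliance review 127 days ago vs limit 120 → not met
6. excise tax filing 140 days ago vs limit 180 → met
7. liquor liability coverage $1,025,000 < $1,050,000 → not met
8. keg registration log present → met
9. inventory reconciliation 1044 days ago vs limit 730 → not met
10. responsible-vendor training 112 days ago vs limit 120 → met
Not met: 6 of 10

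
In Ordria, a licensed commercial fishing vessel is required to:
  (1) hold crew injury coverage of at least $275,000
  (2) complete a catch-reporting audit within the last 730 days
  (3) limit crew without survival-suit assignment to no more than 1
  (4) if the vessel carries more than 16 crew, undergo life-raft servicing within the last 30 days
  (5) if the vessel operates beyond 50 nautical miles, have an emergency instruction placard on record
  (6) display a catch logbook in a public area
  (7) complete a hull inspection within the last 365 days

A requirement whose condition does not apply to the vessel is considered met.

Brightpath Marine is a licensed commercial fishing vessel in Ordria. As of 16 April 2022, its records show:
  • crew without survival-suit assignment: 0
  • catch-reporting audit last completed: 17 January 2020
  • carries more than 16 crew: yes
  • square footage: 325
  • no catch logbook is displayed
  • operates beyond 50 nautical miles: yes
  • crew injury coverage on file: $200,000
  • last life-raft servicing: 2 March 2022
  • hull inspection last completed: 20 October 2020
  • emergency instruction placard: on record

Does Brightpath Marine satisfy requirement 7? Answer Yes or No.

No

7. hull inspection 543 days ago vs limit 365 → not met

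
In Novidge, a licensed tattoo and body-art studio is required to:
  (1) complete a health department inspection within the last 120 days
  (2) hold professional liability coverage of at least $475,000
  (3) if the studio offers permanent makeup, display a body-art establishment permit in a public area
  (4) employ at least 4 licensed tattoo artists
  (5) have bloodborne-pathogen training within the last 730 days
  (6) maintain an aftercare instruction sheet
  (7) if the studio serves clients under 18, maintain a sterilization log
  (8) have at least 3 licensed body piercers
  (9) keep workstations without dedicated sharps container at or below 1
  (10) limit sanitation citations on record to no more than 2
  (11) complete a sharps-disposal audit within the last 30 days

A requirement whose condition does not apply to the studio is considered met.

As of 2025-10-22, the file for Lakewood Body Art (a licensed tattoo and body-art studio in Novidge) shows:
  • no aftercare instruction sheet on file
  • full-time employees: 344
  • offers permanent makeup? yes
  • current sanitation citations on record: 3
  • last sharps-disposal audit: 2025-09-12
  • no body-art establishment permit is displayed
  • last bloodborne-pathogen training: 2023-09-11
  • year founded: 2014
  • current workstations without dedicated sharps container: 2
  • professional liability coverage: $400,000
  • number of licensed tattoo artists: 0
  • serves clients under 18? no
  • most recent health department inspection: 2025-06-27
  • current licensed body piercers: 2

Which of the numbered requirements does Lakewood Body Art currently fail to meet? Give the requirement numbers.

2, 3, 4, 5, 6, 8, 9, 10, 11

1. health department inspection 117 days ago vs limit 120 → met
2. professional liability coverage $400,000 < $475,000 → not met
3. condition 'offers permanent makeup' holds; body-art establishment permit absent → not met
4. licensed tattoo artists 0 < 4 → not met
5. bloodborne-pathogen training 772 days ago vs limit 730 → not met
6. aftercare instruction sheet absent → not met
7. condition 'serves clients under 18' does not hold → requirement n/a → met
8. licensed body piercers 2 < 3 → not met
9. workstations without dedicated sharps container 2 > 1 → not met
10. sanitation citations on record 3 > 2 → not met
11. sharps-disposal audit 40 days ago vs limit 30 → not met
Not met: 2, 3, 4, 5, 6, 8, 9, 10, 11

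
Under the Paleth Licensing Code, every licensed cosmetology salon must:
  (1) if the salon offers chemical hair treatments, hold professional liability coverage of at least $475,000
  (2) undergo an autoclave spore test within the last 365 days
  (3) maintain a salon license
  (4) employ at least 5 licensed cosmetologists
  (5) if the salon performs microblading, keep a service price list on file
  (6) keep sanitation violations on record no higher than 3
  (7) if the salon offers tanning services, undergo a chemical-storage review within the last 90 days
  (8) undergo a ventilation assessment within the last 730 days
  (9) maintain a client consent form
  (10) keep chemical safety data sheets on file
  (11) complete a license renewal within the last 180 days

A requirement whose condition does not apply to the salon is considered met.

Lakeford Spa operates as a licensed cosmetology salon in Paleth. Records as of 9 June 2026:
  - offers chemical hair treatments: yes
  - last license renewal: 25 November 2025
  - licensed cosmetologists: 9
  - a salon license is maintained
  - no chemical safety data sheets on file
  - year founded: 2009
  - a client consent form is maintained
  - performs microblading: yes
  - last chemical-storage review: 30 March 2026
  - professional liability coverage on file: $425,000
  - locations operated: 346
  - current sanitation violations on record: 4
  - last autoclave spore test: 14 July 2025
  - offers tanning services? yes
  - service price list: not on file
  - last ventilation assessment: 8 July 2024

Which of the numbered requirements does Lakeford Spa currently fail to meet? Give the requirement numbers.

1. condition 'offers chemical hair treatments' holds; professional liability coverage $425,000 < $475,000 → not met
2. autoclave spore test 330 days ago vs limit 365 → met
3. salon license present → met
4. licensed cosmetologists 9 ≥ 5 → met
5. condition 'performs microblading' holds; service price list absent → not met
6. sanitation violations on record 4 > 3 → not met
7. condition 'offers tanning services' holds; chemical-storage review 71 days ago vs limit 90 → met
8. ventilation assessment 701 days ago vs limit 730 → met
9. client consent form present → met
10. chemical safety data sheets absent → not met
11. license renewal 196 days ago vs limit 180 → not met
Not met: 1, 5, 6, 10, 11

1, 5, 6, 10, 11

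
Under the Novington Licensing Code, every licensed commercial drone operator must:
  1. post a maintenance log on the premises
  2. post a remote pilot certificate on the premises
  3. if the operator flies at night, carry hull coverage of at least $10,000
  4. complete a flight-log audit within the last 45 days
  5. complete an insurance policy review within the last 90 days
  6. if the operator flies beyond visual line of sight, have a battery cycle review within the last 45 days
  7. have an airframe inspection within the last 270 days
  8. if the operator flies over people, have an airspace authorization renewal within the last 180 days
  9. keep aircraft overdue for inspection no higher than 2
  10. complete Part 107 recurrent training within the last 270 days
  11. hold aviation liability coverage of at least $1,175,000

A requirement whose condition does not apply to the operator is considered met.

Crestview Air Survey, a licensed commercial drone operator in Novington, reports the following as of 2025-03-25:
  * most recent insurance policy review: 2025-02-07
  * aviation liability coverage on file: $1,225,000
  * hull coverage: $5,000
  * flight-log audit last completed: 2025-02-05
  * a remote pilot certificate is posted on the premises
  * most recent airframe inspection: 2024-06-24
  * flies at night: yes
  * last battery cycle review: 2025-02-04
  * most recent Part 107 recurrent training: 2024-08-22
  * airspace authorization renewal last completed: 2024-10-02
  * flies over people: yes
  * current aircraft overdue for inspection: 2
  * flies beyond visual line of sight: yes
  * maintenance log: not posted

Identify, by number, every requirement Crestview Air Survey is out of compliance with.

1. maintenance log absent → not met
2. remote pilot certificate present → met
3. condition 'flies at night' holds; hull coverage $5,000 < $10,000 → not met
4. flight-log audit 48 days ago vs limit 45 → not met
5. insurance policy review 46 days ago vs limit 90 → met
6. condition 'flies beyond visual line of sight' holds; battery cycle review 49 days ago vs limit 45 → not met
7. airframe inspection 274 days ago vs limit 270 → not met
8. condition 'flies over people' holds; airspace authorization renewal 174 days ago vs limit 180 → met
9. aircraft overdue for inspection 2 ≤ 2 → met
10. Part 107 recurrent training 215 days ago vs limit 270 → met
11. aviation liability coverage $1,225,000 ≥ $1,175,000 → met
Not met: 1, 3, 4, 6, 7

1, 3, 4, 6, 7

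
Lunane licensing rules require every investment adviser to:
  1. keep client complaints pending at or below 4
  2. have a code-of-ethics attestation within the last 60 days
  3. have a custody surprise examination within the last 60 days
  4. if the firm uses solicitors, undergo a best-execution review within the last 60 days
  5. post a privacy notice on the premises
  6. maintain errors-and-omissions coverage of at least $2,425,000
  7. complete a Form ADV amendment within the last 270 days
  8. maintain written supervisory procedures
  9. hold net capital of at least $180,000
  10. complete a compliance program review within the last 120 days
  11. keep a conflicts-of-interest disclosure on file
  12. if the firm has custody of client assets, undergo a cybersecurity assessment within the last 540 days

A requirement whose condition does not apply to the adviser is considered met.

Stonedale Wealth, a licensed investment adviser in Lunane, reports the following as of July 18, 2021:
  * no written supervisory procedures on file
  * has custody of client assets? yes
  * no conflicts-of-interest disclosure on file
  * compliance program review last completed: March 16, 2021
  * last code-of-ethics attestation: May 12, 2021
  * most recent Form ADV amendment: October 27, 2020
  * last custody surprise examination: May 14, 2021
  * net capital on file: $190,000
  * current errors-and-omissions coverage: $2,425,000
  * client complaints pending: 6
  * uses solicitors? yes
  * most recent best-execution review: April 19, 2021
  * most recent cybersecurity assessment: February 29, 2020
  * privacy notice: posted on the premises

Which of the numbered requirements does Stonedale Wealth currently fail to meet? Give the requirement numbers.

1, 2, 3, 4, 8, 10, 11

1. client complaints pending 6 > 4 → not met
2. code-of-ethics attestation 67 days ago vs limit 60 → not met
3. custody surprise examination 65 days ago vs limit 60 → not met
4. condition 'uses solicitors' holds; best-execution review 90 days ago vs limit 60 → not met
5. privacy notice present → met
6. errors-and-omissions coverage $2,425,000 ≥ $2,425,000 → met
7. Form ADV amendment 264 days ago vs limit 270 → met
8. written supervisory procedures absent → not met
9. net capital $190,000 ≥ $180,000 → met
10. compliance program review 124 days ago vs limit 120 → not met
11. conflicts-of-interest disclosure absent → not met
12. condition 'has custody of client assets' holds; cybersecurity assessment 505 days ago vs limit 540 → met
Not met: 1, 2, 3, 4, 8, 10, 11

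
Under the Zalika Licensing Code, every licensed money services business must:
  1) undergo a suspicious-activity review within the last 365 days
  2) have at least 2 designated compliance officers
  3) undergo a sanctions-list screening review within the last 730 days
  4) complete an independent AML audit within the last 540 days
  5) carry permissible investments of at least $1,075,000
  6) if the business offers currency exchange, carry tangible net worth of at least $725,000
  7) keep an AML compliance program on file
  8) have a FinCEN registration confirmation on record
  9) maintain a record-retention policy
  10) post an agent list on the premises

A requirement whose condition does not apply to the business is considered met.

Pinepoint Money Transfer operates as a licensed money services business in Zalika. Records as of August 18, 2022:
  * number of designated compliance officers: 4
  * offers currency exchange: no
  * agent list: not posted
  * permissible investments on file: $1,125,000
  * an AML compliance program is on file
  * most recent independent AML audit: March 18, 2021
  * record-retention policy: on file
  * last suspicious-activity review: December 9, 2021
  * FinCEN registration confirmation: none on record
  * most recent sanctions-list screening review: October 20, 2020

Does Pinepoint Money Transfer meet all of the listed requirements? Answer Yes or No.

1. suspicious-activity review 252 days ago vs limit 365 → met
2. designated compliance officers 4 ≥ 2 → met
3. sanctions-list screening review 667 days ago vs limit 730 → met
4. independent AML audit 518 days ago vs limit 540 → met
5. permissible investments $1,125,000 ≥ $1,075,000 → met
6. condition 'offers currency exchange' does not hold → requirement n/a → met
7. AML compliance program present → met
8. FinCEN registration confirmation absent → not met
9. record-retention policy present → met
10. agent list absent → not met
Not met: 8, 10

No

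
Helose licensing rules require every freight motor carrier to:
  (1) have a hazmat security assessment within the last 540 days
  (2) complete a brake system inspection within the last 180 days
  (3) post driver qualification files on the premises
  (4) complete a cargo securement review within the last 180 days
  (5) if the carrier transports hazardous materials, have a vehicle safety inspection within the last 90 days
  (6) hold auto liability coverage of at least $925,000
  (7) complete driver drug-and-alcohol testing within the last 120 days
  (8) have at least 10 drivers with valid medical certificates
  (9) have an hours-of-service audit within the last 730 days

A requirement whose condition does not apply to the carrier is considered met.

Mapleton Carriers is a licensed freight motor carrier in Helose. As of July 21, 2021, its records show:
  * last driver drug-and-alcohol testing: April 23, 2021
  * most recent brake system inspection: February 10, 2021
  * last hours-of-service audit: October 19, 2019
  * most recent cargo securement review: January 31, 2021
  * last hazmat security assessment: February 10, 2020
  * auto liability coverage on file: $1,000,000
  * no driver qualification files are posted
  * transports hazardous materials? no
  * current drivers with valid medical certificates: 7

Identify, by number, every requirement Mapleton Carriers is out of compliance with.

1. hazmat security assessment 527 days ago vs limit 540 → met
2. brake system inspection 161 days ago vs limit 180 → met
3. driver qualification files absent → not met
4. cargo securement review 171 days ago vs limit 180 → met
5. condition 'transports hazardous materials' does not hold → requirement n/a → met
6. auto liability coverage $1,000,000 ≥ $925,000 → met
7. driver drug-and-alcohol testing 89 days ago vs limit 120 → met
8. drivers with valid medical certificates 7 < 10 → not met
9. hours-of-service audit 641 days ago vs limit 730 → met
Not met: 3, 8

3, 8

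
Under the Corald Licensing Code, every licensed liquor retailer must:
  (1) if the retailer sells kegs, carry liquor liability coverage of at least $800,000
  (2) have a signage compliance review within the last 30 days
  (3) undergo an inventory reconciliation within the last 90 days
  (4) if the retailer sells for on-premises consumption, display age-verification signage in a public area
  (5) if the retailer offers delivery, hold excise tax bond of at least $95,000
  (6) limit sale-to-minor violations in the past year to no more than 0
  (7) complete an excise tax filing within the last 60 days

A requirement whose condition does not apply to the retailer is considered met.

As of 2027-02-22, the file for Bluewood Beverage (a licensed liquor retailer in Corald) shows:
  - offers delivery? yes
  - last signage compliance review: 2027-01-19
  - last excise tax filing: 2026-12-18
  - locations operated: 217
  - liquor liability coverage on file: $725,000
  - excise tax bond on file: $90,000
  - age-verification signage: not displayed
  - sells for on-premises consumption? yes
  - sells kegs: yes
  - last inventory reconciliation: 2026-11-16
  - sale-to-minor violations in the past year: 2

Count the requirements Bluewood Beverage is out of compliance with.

7

1. condition 'sells kegs' holds; liquor liability coverage $725,000 < $800,000 → not met
2. signage compliance review 34 days ago vs limit 30 → not met
3. inventory reconciliation 98 days ago vs limit 90 → not met
4. condition 'sells for on-premises consumption' holds; age-verification signage absent → not met
5. condition 'offers delivery' holds; excise tax bond $90,000 < $95,000 → not met
6. sale-to-minor violations in the past year 2 > 0 → not met
7. excise tax filing 66 days ago vs limit 60 → not met
Not met: 7 of 7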